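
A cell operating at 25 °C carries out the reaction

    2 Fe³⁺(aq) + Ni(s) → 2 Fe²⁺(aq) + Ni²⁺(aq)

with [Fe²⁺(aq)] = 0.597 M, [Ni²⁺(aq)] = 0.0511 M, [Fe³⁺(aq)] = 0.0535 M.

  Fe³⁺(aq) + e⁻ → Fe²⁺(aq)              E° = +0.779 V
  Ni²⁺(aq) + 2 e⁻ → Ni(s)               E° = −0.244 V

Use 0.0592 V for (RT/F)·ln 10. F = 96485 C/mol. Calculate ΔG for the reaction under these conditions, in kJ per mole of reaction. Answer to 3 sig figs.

E°cell = +0.779 − (−0.244) = +1.023 V; the balanced reaction transfers n = 2 electrons.
The reaction quotient is ([Fe²⁺(aq)]^2·[Ni²⁺(aq)]) / [Fe³⁺(aq)]^2 = 6.36; by Nernst, E = +1.023 − (0.0592/2)(0.804) = +0.9992 V.
ΔG = −nFE = −(2)(96485)(+0.9992) J/mol = −193 kJ/mol.

−193 kJ/mol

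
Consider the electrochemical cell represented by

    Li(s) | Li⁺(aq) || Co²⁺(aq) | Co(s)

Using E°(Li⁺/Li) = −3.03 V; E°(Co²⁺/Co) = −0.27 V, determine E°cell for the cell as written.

+2.76 V

By convention the left-hand electrode in cell notation is the anode (oxidation) and the right-hand electrode is the cathode (reduction).
E°cell = E°(right) − E°(left) = −0.27 − (−3.03) = +2.76 V.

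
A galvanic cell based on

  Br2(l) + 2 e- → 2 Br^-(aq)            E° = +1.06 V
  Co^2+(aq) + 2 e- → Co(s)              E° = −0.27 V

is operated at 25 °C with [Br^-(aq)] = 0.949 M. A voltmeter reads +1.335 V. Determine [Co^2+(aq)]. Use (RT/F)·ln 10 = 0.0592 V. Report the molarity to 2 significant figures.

With Br₂/Br⁻ at the cathode and Co²⁺/Co at the anode, E°cell = +1.06 − (−0.27) = +1.33 V (n = 2).
From the Nernst equation, log Q = n(E° − E)/0.0592 = 2·(+1.33 − (+1.335))/0.0592 = −0.169.
For Br2(l) + Co(s) → 2 Br^-(aq) + Co^2+(aq), the reaction quotient is Q = [Br^-(aq)]^2·[Co^2+(aq)].
Isolating [Co^2+(aq)] in Q = 10^{−0.169} yields log [Co^2+(aq)] = −0.124, i.e. 0.75 M.

0.75 M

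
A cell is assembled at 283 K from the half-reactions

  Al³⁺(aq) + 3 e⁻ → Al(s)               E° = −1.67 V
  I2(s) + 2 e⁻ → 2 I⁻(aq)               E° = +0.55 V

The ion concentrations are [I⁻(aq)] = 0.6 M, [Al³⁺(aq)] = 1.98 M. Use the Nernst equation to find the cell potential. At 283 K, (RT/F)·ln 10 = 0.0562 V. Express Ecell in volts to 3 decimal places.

Since E°(I₂/I⁻) > E°(Al³⁺/Al), I₂/I⁻ serves as the cathode.
The standard potential is +0.55 − (−1.67) = +2.22 V and the balanced reaction transfers n = 6 electrons.
The balanced reaction is 3 I2(s) + 2 Al(s) → 6 I⁻(aq) + 2 Al³⁺(aq), so Q = [I⁻(aq)]^6·[Al³⁺(aq)]^2 = 0.183 and log Q = −0.738.
Applying E = E° − (RT ln10/nF)·log Q gives +2.22 − (0.0562/6)(−0.738) = +2.227 V.

+2.227 V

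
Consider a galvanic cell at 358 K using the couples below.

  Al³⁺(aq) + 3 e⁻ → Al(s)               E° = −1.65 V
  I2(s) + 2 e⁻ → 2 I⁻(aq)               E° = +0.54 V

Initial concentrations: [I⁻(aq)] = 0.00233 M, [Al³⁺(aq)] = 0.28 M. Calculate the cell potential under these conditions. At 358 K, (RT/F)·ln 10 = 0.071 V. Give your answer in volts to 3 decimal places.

+2.390 V

I₂/I⁻ is reduced (cathode, E° = +0.54 V) and Al³⁺/Al is oxidized (anode).
E°cell = E°cat − E°an = +0.54 − (−1.65) = +2.19 V; n = 6.
Balancing gives 3 I2(s) + 2 Al(s) → 6 I⁻(aq) + 2 Al³⁺(aq); hence Q = [I⁻(aq)]^6·[Al³⁺(aq)]^2 = 1.25×10^−17 (log Q = −16.902).
By the Nernst equation, E = +2.19 − (0.071/6)·(−16.902) = +2.390 V.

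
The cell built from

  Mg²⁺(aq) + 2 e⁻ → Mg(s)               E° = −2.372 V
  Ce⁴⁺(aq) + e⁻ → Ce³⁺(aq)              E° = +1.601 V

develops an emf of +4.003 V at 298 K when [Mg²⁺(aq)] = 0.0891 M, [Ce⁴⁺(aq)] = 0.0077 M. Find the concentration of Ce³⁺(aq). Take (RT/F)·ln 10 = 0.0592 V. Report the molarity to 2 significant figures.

With Ce⁴⁺/Ce³⁺ at the cathode and Mg²⁺/Mg at the anode, E°cell = +1.601 − (−2.372) = +3.973 V (n = 2).
From the Nernst equation, log Q = n(E° − E)/0.0592 = 2·(+3.973 − (+4.003))/0.0592 = −1.014.
The balanced reaction is 2 Ce⁴⁺(aq) + Mg(s) → 2 Ce³⁺(aq) + Mg²⁺(aq), so Q = ([Ce³⁺(aq)]^2·[Mg²⁺(aq)]) / [Ce⁴⁺(aq)]^2.
Isolating [Ce³⁺(aq)] in Q = 10^{−1.014} yields log [Ce³⁺(aq)] = −2.095, i.e. 0.0080 M.

0.0080 M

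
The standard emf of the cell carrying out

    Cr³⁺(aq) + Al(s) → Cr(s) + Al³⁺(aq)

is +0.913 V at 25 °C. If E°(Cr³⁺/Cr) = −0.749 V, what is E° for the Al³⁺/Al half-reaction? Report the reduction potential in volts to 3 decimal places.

In the reaction as written the Cr³⁺/Cr couple is reduced (cathode) and Al³⁺/Al is oxidized (anode), so E°cell = E°(Cr³⁺/Cr) − E°(Al³⁺/Al).
E°(Al³⁺/Al) = E°(cathode) − E°cell = −0.749 − (+0.913) = −1.662 V.

−1.662 V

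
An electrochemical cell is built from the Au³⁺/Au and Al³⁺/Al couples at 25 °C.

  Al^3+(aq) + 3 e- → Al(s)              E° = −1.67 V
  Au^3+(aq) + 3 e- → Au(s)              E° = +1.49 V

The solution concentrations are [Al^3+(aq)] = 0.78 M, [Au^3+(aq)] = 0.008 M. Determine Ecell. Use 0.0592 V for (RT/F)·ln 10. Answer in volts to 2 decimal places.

Au³⁺/Au is reduced (cathode, E° = +1.49 V) and Al³⁺/Al is oxidized (anode).
The standard potential is +1.49 − (−1.67) = +3.16 V and the balanced reaction transfers n = 3 electrons.
Balancing gives Au^3+(aq) + Al(s) → Au(s) + Al^3+(aq); hence Q = [Al^3+(aq)] / [Au^3+(aq)] = 97.5 (log Q = 1.989).
Applying E = E° − (RT ln10/nF)·log Q gives +3.16 − (0.0592/3)(1.989) = +3.12 V.

+3.12 V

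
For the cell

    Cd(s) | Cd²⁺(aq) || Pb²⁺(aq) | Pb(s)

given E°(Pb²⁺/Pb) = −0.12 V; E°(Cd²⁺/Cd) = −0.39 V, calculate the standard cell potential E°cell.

By convention the left-hand electrode in cell notation is the anode (oxidation) and the right-hand electrode is the cathode (reduction).
E°cell = E°(right) − E°(left) = −0.12 − (−0.39) = +0.27 V.

+0.27 V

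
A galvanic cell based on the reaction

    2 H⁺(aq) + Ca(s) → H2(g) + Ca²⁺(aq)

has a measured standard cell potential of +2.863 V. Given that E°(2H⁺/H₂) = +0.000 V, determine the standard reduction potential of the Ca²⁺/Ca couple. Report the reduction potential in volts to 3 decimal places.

−2.863 V

In the reaction as written the 2H⁺/H₂ couple is reduced (cathode) and Ca²⁺/Ca is oxidized (anode), so E°cell = E°(2H⁺/H₂) − E°(Ca²⁺/Ca).
E°(Ca²⁺/Ca) = E°(cathode) − E°cell = +0.000 − (+2.863) = −2.863 V.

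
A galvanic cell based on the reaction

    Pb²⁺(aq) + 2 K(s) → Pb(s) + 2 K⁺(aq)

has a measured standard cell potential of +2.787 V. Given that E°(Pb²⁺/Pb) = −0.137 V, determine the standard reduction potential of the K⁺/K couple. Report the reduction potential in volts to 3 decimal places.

In the reaction as written the Pb²⁺/Pb couple is reduced (cathode) and K⁺/K is oxidized (anode), so E°cell = E°(Pb²⁺/Pb) − E°(K⁺/K).
E°(K⁺/K) = E°(cathode) − E°cell = −0.137 − (+2.787) = −2.924 V.

−2.924 V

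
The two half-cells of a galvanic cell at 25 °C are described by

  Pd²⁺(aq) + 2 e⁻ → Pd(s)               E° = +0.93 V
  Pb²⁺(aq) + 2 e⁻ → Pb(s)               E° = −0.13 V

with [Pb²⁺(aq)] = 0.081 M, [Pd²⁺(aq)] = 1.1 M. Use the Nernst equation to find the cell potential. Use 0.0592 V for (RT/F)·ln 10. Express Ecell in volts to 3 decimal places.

Since E°(Pd²⁺/Pd) > E°(Pb²⁺/Pb), Pd²⁺/Pd serves as the cathode.
E°cell = E°cat − E°an = +0.93 − (−0.13) = +1.06 V; n = 2.
For the overall reaction Pd²⁺(aq) + Pb(s) → Pd(s) + Pb²⁺(aq), Q = [Pb²⁺(aq)] / [Pd²⁺(aq)] = 0.0736, giving log Q = −1.133.
E = E° − (0.0592/n)·log Q = +1.06 − (0.0592/2)(−1.133) = +1.094 V.

+1.094 V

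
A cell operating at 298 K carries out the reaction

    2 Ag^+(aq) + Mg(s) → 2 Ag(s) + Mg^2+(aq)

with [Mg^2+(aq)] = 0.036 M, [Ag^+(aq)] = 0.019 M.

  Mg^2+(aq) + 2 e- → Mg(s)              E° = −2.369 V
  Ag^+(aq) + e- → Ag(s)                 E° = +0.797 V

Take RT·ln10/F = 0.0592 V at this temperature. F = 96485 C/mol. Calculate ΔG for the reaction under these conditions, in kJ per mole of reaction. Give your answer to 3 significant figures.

−600 kJ/mol

The standard cell potential is +0.797 − (−2.369) = +3.166 V, with n = 2 electrons in the balanced equation.
Q = [Mg^2+(aq)] / [Ag^+(aq)]^2 = 99.7, so log Q = 1.999 and E = +3.166 − (0.0592/2)(1.999) = +3.1068 V.
Finally ΔG = −nFE = −(2)(96485 C/mol)(+3.1068 V) = −600 kJ/mol.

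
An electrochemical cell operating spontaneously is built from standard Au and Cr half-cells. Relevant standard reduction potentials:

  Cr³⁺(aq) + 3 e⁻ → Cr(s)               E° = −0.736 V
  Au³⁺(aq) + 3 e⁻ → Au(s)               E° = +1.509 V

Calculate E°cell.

Of the two couples in this cell, the one with the more positive reduction potential is reduced at the cathode: here that is Au³⁺/Au (+1.509 V); Cr³⁺/Cr (−0.736 V) is the anode.
E°cell = E°(cathode) − E°(anode) = +1.509 − (−0.736) = +2.245 V.

+2.245 V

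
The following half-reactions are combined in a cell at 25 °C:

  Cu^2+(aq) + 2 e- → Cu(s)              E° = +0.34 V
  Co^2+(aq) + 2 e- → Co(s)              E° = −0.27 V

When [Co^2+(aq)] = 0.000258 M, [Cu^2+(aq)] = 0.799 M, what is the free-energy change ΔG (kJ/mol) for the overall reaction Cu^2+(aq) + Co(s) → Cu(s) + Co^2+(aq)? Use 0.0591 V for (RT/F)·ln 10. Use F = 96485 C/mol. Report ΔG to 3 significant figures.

E°cell = +0.34 − (−0.27) = +0.61 V; the balanced reaction transfers n = 2 electrons.
Q = [Co^2+(aq)] / [Cu^2+(aq)] = 0.000323, so log Q = −3.491 and E = +0.61 − (0.0591/2)(−3.491) = +0.7132 V.
ΔG = −nFE = −(2)(96485)(+0.7132) J/mol = −138 kJ/mol.

−138 kJ/mol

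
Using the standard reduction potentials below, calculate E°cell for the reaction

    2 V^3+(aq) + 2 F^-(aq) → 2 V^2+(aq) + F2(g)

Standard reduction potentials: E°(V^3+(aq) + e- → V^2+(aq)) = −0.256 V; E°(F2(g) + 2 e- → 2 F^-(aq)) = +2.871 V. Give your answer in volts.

−3.127 V

In the reaction as written, V^3+(aq) is reduced (cathode) and F2(g) is produced by oxidation at the anode.
E°cell = E°(cathode) − E°(anode) = −0.256 − (+2.871) = −3.127 V.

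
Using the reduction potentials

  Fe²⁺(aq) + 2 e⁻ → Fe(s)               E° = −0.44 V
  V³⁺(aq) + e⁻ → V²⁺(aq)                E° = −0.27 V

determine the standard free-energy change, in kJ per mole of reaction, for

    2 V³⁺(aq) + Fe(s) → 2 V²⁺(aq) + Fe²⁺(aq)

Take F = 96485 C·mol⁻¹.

In the reaction as written V³⁺(aq) is reduced, so the V³⁺/V²⁺ couple is the cathode and Fe²⁺/Fe is the anode.
E°cell = −0.27 − (−0.44) = +0.17 V; balancing electrons gives n = 2.
ΔG° = −nFE°cell = −(2)(96485)(+0.17) J/mol = −32.8 kJ/mol.

−32.8 kJ/mol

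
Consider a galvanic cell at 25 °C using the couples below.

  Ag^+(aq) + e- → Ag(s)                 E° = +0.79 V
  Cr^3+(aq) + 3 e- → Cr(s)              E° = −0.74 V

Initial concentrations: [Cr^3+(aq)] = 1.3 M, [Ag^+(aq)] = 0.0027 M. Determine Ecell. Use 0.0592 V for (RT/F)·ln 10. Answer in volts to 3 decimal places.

+1.376 V

Ag⁺/Ag is reduced (cathode, E° = +0.79 V) and Cr³⁺/Cr is oxidized (anode).
E°cell = E°cat − E°an = +0.79 − (−0.74) = +1.53 V; n = 3.
The balanced reaction is 3 Ag^+(aq) + Cr(s) → 3 Ag(s) + Cr^3+(aq), so Q = [Cr^3+(aq)] / [Ag^+(aq)]^3 = 6.6×10^7 and log Q = 7.820.
By the Nernst equation, E = +1.53 − (0.0592/3)·(7.820) = +1.376 V.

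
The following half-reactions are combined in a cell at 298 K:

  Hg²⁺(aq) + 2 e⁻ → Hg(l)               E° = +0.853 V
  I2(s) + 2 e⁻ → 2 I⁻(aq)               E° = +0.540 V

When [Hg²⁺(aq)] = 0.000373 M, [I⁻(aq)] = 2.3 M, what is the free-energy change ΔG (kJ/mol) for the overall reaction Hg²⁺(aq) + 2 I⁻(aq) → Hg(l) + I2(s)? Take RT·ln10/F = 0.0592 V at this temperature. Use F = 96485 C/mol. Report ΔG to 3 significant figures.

−44.9 kJ/mol

The standard cell potential is +0.853 − (+0.540) = +0.313 V, with n = 2 electrons in the balanced equation.
The reaction quotient is 1 / ([Hg²⁺(aq)]·[I⁻(aq)]^2) = 507; by Nernst, E = +0.313 − (0.0592/2)(2.705) = +0.2329 V.
Finally ΔG = −nFE = −(2)(96485 C/mol)(+0.2329 V) = −44.9 kJ/mol.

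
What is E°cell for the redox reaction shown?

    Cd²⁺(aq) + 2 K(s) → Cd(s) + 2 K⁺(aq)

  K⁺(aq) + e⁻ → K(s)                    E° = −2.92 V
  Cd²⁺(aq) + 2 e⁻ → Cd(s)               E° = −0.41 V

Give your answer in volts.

In the reaction as written, Cd²⁺(aq) is reduced (cathode) and K⁺(aq) is produced by oxidation at the anode.
E°cell = E°(cathode) − E°(anode) = −0.41 − (−2.92) = +2.51 V.

+2.51 V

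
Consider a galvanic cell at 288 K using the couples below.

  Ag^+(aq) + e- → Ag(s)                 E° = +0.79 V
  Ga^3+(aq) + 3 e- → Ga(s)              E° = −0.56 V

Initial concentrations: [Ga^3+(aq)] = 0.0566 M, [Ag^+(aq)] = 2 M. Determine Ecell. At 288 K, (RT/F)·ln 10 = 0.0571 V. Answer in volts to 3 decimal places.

+1.391 V

Since E°(Ag⁺/Ag) > E°(Ga³⁺/Ga), Ag⁺/Ag serves as the cathode.
E°cell = +0.79 − (−0.56) = +1.35 V, with n = 3 electrons transferred.
The balanced reaction is 3 Ag^+(aq) + Ga(s) → 3 Ag(s) + Ga^3+(aq), so Q = [Ga^3+(aq)] / [Ag^+(aq)]^3 = 0.00707 and log Q = −2.150.
Applying E = E° − (RT ln10/nF)·log Q gives +1.35 − (0.0571/3)(−2.150) = +1.391 V.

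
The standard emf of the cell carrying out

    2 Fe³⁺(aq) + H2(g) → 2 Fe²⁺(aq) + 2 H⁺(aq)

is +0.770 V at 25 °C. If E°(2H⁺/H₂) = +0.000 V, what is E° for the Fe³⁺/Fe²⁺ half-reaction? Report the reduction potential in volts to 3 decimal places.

In the reaction as written the Fe³⁺/Fe²⁺ couple is reduced (cathode) and 2H⁺/H₂ is oxidized (anode), so E°cell = E°(Fe³⁺/Fe²⁺) − E°(2H⁺/H₂).
E°(Fe³⁺/Fe²⁺) = E°cell + E°(anode) = +0.770 + (+0.000) = +0.770 V.

+0.770 V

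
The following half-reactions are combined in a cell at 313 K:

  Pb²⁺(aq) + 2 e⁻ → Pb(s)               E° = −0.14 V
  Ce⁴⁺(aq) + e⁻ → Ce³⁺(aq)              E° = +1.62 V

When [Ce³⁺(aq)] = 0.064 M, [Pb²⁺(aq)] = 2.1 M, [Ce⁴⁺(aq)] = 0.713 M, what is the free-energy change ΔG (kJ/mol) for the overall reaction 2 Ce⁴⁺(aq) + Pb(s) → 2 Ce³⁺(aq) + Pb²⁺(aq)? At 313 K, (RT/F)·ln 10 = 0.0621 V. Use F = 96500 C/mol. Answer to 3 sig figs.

−350 kJ/mol

With Ce⁴⁺/Ce³⁺ reduced at the cathode, E°cell = +1.62 − (−0.14) = +1.76 V and n = 2.
Here Q = ([Ce³⁺(aq)]^2·[Pb²⁺(aq)]) / [Ce⁴⁺(aq)]^2 = 0.0169 (log Q = −1.772), giving E = +1.76 − (0.0621/2)·(−1.772) = +1.8150 V.
Then ΔG = −nFE = −2 × 96500 × +1.8150 J/mol = −350 kJ/mol.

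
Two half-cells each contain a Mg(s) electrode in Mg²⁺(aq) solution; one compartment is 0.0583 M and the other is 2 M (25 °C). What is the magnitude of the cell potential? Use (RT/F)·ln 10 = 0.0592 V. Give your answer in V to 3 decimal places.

0.045 V

For a concentration cell E°cell = 0, since both electrodes use the same couple.
The compartment with the higher Mg²⁺(aq) concentration (2 M) acts as the cathode; ions are reduced there and produced at the dilute (0.0583 M) anode.
With n = 2, Ecell = −(0.0592/2)·log([dilute]/[conc]) = −(0.0592/2)·log(0.0583/2) = +0.045 V.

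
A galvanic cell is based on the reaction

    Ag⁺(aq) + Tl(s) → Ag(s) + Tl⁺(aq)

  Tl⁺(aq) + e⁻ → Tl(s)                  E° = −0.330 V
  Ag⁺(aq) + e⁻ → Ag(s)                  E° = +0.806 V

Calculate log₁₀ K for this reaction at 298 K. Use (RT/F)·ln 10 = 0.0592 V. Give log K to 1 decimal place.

The Ag⁺/Ag couple is reduced (cathode); E°cell = +0.806 − (−0.330) = +1.136 V with n = 1.
At equilibrium E = 0, so log K = nE°cell / 0.0592 = (1)(+1.136) / 0.0592 = 19.2.

log K = 19.2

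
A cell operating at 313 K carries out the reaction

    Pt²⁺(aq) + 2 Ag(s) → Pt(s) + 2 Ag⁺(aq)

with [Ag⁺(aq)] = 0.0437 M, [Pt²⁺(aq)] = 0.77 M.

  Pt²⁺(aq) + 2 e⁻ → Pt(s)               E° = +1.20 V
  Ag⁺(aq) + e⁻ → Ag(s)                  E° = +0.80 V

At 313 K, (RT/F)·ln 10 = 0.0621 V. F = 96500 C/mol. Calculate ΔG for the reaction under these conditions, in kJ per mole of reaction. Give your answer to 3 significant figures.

With Pt²⁺/Pt reduced at the cathode, E°cell = +1.20 − (+0.80) = +0.40 V and n = 2.
Q = [Ag⁺(aq)]^2 / [Pt²⁺(aq)] = 0.00248, so log Q = −2.606 and E = +0.40 − (0.0621/2)(−2.606) = +0.4809 V.
Then ΔG = −nFE = −2 × 96500 × +0.4809 J/mol = −92.8 kJ/mol.

−92.8 kJ/mol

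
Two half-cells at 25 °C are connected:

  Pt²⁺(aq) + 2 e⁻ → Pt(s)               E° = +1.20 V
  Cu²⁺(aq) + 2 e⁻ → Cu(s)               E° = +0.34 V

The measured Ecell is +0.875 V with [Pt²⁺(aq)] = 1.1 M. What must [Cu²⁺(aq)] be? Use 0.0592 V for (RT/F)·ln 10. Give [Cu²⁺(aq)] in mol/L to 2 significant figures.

0.34 M

With Pt²⁺/Pt at the cathode and Cu²⁺/Cu at the anode, E°cell = +1.20 − (+0.34) = +0.86 V (n = 2).
Rearranging E = E° − (0.0592/n)·log Q gives log Q = 2(+0.86 − (+0.875))/0.0592 = −0.507.
The balanced reaction is Pt²⁺(aq) + Cu(s) → Pt(s) + Cu²⁺(aq), so Q = [Cu²⁺(aq)] / [Pt²⁺(aq)].
Substituting the known concentrations and solving, log [Cu²⁺(aq)] = −0.466 and [Cu²⁺(aq)] = 0.34 M.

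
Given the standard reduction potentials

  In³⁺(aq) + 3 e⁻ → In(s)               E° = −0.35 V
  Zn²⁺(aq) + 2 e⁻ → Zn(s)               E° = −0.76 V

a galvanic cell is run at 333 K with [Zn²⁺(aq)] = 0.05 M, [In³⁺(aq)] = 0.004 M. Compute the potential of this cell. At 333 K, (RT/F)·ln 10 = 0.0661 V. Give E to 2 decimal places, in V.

The In³⁺/In couple has the more positive E°, so it is the cathode; Zn²⁺/Zn is the anode.
The standard potential is −0.35 − (−0.76) = +0.41 V and the balanced reaction transfers n = 6 electrons.
The balanced reaction is 2 In³⁺(aq) + 3 Zn(s) → 2 In(s) + 3 Zn²⁺(aq), so Q = [Zn²⁺(aq)]^3 / [In³⁺(aq)]^2 = 7.81 and log Q = 0.893.
By the Nernst equation, E = +0.41 − (0.0661/6)·(0.893) = +0.40 V.

+0.40 V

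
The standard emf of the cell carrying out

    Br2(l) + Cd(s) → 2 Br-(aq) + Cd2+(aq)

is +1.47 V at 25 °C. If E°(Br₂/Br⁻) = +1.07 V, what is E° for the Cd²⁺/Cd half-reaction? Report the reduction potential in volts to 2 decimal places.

In the reaction as written the Br₂/Br⁻ couple is reduced (cathode) and Cd²⁺/Cd is oxidized (anode), so E°cell = E°(Br₂/Br⁻) − E°(Cd²⁺/Cd).
E°(Cd²⁺/Cd) = E°(cathode) − E°cell = +1.07 − (+1.47) = −0.40 V.

−0.40 V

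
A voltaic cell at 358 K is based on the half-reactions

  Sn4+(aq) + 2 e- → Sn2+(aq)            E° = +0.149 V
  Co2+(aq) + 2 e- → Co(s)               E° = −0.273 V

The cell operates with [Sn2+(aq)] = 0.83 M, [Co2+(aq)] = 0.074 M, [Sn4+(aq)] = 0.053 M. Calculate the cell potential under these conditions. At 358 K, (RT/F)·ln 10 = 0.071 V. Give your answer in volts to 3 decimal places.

+0.420 V

Sn⁴⁺/Sn²⁺ is reduced (cathode, E° = +0.149 V) and Co²⁺/Co is oxidized (anode).
The standard potential is +0.149 − (−0.273) = +0.422 V and the balanced reaction transfers n = 2 electrons.
For the overall reaction Sn4+(aq) + Co(s) → Sn2+(aq) + Co2+(aq), Q = ([Sn2+(aq)]·[Co2+(aq)]) / [Sn4+(aq)] = 1.16, giving log Q = 0.064.
Applying E = E° − (RT ln10/nF)·log Q gives +0.422 − (0.071/2)(0.064) = +0.420 V.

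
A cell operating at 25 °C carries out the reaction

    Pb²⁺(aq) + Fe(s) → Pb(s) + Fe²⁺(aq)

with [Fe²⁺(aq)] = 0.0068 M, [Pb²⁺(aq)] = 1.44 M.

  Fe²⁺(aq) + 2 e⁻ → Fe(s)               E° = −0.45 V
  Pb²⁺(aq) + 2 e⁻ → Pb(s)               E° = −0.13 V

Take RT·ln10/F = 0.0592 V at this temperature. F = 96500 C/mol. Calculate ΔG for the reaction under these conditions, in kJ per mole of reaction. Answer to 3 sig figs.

E°cell = −0.13 − (−0.45) = +0.32 V; the balanced reaction transfers n = 2 electrons.
Here Q = [Fe²⁺(aq)] / [Pb²⁺(aq)] = 0.00472 (log Q = −2.326), giving E = +0.32 − (0.0592/2)·(−2.326) = +0.3888 V.
Then ΔG = −nFE = −2 × 96500 × +0.3888 J/mol = −75.0 kJ/mol.

−75.0 kJ/mol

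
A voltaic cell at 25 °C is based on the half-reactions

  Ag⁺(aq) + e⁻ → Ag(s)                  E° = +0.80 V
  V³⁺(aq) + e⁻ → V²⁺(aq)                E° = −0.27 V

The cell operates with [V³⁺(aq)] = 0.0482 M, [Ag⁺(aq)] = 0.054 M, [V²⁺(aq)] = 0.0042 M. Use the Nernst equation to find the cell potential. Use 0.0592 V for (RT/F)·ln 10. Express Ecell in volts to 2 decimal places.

The Ag⁺/Ag couple has the more positive E°, so it is the cathode; V³⁺/V²⁺ is the anode.
E°cell = E°cat − E°an = +0.80 − (−0.27) = +1.07 V; n = 1.
For the overall reaction Ag⁺(aq) + V²⁺(aq) → Ag(s) + V³⁺(aq), Q = [V³⁺(aq)] / ([Ag⁺(aq)]·[V²⁺(aq)]) = 213, giving log Q = 2.327.
By the Nernst equation, E = +1.07 − (0.0592/1)·(2.327) = +0.93 V.

+0.93 V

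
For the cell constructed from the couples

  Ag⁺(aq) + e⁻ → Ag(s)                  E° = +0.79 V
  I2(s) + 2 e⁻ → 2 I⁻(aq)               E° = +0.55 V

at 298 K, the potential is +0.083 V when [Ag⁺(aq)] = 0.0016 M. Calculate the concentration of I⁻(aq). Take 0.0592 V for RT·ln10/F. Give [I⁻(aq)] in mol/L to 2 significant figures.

1.4 M

With Ag⁺/Ag at the cathode and I₂/I⁻ at the anode, E°cell = +0.79 − (+0.55) = +0.24 V (n = 2).
Rearranging E = E° − (0.0592/n)·log Q gives log Q = 2(+0.24 − (+0.083))/0.0592 = 5.304.
For 2 Ag⁺(aq) + 2 I⁻(aq) → 2 Ag(s) + I2(s), the reaction quotient is Q = 1 / ([Ag⁺(aq)]^2·[I⁻(aq)]^2).
Solving for the unknown gives log [I⁻(aq)] = 0.144, so [I⁻(aq)] ≈ 1.4 M.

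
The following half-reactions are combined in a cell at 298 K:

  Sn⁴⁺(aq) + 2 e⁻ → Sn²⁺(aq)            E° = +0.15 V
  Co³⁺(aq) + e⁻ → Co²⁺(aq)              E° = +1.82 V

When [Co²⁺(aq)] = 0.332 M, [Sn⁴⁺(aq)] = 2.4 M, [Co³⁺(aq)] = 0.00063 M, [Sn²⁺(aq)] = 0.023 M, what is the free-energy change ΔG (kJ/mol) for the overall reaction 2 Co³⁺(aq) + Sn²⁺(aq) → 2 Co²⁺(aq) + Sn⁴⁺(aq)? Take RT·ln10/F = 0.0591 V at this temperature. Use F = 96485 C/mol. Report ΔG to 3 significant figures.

−280 kJ/mol

E°cell = +1.82 − (+0.15) = +1.67 V; the balanced reaction transfers n = 2 electrons.
Q = ([Co²⁺(aq)]^2·[Sn⁴⁺(aq)]) / ([Co³⁺(aq)]^2·[Sn²⁺(aq)]) = 2.9×10^7, so log Q = 7.462 and E = +1.67 − (0.0591/2)(7.462) = +1.4495 V.
ΔG = −nFE = −(2)(96485)(+1.4495) J/mol = −280 kJ/mol.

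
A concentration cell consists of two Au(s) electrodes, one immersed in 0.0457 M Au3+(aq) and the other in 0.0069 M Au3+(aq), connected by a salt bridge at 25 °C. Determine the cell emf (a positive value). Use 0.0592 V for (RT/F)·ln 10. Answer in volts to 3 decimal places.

For a concentration cell E°cell = 0, since both electrodes use the same couple.
The compartment with the higher Au3+(aq) concentration (0.0457 M) acts as the cathode; ions are reduced there and produced at the dilute (0.0069 M) anode.
With n = 3, Ecell = −(0.0592/3)·log([dilute]/[conc]) = −(0.0592/3)·log(0.0069/0.0457) = +0.016 V.

0.016 V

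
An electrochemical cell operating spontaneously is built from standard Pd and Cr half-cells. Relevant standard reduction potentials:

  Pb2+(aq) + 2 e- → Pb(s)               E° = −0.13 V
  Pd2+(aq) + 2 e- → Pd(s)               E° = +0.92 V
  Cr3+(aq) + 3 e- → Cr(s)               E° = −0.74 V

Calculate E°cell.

Of the two couples in this cell, the one with the more positive reduction potential is reduced at the cathode: here that is Pd²⁺/Pd (+0.92 V); Cr³⁺/Cr (−0.74 V) is the anode.
E°cell = E°(cathode) − E°(anode) = +0.92 − (−0.74) = +1.66 V.

+1.66 V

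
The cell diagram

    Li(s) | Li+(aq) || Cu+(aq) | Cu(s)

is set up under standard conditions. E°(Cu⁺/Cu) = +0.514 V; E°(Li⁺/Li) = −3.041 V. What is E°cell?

By convention the left-hand electrode in cell notation is the anode (oxidation) and the right-hand electrode is the cathode (reduction).
E°cell = E°(right) − E°(left) = +0.514 − (−3.041) = +3.555 V.

+3.555 V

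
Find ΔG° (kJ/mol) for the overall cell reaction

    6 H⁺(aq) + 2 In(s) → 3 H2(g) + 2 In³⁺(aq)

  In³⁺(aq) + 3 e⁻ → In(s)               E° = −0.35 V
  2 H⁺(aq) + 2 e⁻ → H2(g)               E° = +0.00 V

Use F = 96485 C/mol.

In the reaction as written H⁺(aq) is reduced, so the 2H⁺/H₂ couple is the cathode and In³⁺/In is the anode.
E°cell = +0.00 − (−0.35) = +0.35 V; balancing electrons gives n = 6.
ΔG° = −nFE°cell = −(6)(96485)(+0.35) J/mol = −203 kJ/mol.

−203 kJ/mol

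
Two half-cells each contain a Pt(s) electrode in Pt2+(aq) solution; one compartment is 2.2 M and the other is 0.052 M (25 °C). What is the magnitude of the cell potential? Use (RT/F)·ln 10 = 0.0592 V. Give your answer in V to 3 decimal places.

0.048 V

For a concentration cell E°cell = 0, since both electrodes use the same couple.
The compartment with the higher Pt2+(aq) concentration (2.2 M) acts as the cathode; ions are reduced there and produced at the dilute (0.052 M) anode.
With n = 2, Ecell = −(0.0592/2)·log([dilute]/[conc]) = −(0.0592/2)·log(0.052/2.2) = +0.048 V.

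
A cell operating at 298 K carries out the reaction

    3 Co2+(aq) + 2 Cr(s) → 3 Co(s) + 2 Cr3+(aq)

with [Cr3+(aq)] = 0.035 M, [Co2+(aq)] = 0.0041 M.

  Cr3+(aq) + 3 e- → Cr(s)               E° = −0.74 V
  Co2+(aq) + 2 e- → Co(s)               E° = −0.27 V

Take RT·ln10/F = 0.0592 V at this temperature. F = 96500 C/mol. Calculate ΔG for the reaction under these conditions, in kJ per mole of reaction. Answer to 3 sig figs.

−248 kJ/mol

With Co²⁺/Co reduced at the cathode, E°cell = −0.27 − (−0.74) = +0.47 V and n = 6.
Q = [Cr3+(aq)]^2 / [Co2+(aq)]^3 = 1.78×10^4, so log Q = 4.250 and E = +0.47 − (0.0592/6)(4.250) = +0.4281 V.
ΔG = −nFE = −(6)(96500)(+0.4281) J/mol = −248 kJ/mol.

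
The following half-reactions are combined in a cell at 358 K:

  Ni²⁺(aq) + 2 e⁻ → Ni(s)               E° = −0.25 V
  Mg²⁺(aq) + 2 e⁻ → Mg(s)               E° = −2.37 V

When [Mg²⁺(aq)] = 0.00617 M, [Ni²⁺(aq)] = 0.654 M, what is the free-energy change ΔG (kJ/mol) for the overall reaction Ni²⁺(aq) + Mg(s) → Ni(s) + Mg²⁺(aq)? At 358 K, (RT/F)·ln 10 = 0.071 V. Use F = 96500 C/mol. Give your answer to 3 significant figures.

−423 kJ/mol

The standard cell potential is −0.25 − (−2.37) = +2.12 V, with n = 2 electrons in the balanced equation.
Here Q = [Mg²⁺(aq)] / [Ni²⁺(aq)] = 0.00943 (log Q = −2.025), giving E = +2.12 − (0.071/2)·(−2.025) = +2.1919 V.
ΔG = −nFE = −(2)(96500)(+2.1919) J/mol = −423 kJ/mol.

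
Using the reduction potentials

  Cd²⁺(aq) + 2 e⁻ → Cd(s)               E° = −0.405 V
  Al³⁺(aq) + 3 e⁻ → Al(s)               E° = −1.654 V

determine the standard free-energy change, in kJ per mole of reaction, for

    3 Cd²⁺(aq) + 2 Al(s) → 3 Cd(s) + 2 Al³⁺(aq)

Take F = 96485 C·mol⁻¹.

−723 kJ/mol

In the reaction as written Cd²⁺(aq) is reduced, so the Cd²⁺/Cd couple is the cathode and Al³⁺/Al is the anode.
E°cell = −0.405 − (−1.654) = +1.249 V; balancing electrons gives n = 6.
ΔG° = −nFE°cell = −(6)(96485)(+1.249) J/mol = −723 kJ/mol.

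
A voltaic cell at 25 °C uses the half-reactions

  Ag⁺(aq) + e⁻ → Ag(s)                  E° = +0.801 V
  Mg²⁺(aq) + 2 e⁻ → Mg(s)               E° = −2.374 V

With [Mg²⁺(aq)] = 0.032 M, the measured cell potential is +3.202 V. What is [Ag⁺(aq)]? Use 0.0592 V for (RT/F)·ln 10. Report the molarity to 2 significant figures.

0.51 M

With Ag⁺/Ag at the cathode and Mg²⁺/Mg at the anode, E°cell = +0.801 − (−2.374) = +3.175 V (n = 2).
From the Nernst equation, log Q = n(E° − E)/0.0592 = 2·(+3.175 − (+3.202))/0.0592 = −0.912.
Balancing electrons gives 2 Ag⁺(aq) + Mg(s) → 2 Ag(s) + Mg²⁺(aq); thus Q = [Mg²⁺(aq)] / [Ag⁺(aq)]^2.
Isolating [Ag⁺(aq)] in Q = 10^{−0.912} yields log [Ag⁺(aq)] = −0.291, i.e. 0.51 M.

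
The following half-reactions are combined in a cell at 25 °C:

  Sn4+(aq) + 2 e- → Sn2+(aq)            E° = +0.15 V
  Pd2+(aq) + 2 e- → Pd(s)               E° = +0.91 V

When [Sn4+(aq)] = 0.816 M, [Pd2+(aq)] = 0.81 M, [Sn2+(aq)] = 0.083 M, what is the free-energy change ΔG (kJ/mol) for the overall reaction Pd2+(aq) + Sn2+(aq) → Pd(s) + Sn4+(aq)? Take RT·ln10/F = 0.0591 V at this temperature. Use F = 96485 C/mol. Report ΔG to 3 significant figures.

−140 kJ/mol

E°cell = +0.91 − (+0.15) = +0.76 V; the balanced reaction transfers n = 2 electrons.
Q = [Sn4+(aq)] / ([Pd2+(aq)]·[Sn2+(aq)]) = 12.1, so log Q = 1.084 and E = +0.76 − (0.0591/2)(1.084) = +0.7280 V.
Finally ΔG = −nFE = −(2)(96485 C/mol)(+0.7280 V) = −140 kJ/mol.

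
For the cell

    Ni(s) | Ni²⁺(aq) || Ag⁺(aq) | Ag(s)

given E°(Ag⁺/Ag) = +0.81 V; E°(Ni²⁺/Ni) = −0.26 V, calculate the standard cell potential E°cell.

+1.07 V

By convention the left-hand electrode in cell notation is the anode (oxidation) and the right-hand electrode is the cathode (reduction).
E°cell = E°(right) − E°(left) = +0.81 − (−0.26) = +1.07 V.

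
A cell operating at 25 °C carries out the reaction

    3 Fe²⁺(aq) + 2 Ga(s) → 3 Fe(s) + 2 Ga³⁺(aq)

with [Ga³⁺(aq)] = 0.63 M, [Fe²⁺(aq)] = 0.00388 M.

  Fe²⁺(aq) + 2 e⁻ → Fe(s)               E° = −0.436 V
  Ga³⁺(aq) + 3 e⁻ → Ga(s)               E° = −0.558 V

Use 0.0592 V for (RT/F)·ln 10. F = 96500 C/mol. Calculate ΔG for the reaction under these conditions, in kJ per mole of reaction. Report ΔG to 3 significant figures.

E°cell = −0.436 − (−0.558) = +0.122 V; the balanced reaction transfers n = 6 electrons.
Here Q = [Ga³⁺(aq)]^2 / [Fe²⁺(aq)]^3 = 6.79×10^6 (log Q = 6.832), giving E = +0.122 − (0.0592/6)·(6.832) = +0.0546 V.
ΔG = −nFE = −(6)(96500)(+0.0546) J/mol = −31.6 kJ/mol.

−31.6 kJ/mol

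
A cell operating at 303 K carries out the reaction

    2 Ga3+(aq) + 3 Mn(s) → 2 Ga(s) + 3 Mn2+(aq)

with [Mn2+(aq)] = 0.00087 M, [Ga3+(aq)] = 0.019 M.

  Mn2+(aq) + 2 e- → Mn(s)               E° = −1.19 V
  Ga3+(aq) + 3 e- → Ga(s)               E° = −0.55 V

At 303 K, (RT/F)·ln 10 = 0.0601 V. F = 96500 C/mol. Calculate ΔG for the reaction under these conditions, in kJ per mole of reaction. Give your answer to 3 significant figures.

The standard cell potential is −0.55 − (−1.19) = +0.64 V, with n = 6 electrons in the balanced equation.
Q = [Mn2+(aq)]^3 / [Ga3+(aq)]^2 = 1.82×10^−6, so log Q = −5.739 and E = +0.64 − (0.0601/6)(−5.739) = +0.6975 V.
Finally ΔG = −nFE = −(6)(96500 C/mol)(+0.6975 V) = −404 kJ/mol.

−404 kJ/mol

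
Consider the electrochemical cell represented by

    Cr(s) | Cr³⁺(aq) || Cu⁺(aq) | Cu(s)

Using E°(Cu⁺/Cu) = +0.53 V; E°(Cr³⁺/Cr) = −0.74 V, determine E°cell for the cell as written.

By convention the left-hand electrode in cell notation is the anode (oxidation) and the right-hand electrode is the cathode (reduction).
E°cell = E°(right) − E°(left) = +0.53 − (−0.74) = +1.27 V.

+1.27 V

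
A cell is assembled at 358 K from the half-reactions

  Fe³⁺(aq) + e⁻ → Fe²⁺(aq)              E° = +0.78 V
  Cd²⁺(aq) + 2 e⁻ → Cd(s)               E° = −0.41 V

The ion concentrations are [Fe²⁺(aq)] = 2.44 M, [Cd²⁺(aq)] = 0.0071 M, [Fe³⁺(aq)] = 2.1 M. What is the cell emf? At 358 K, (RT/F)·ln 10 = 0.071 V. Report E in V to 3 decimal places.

Since E°(Fe³⁺/Fe²⁺) > E°(Cd²⁺/Cd), Fe³⁺/Fe²⁺ serves as the cathode.
The standard potential is +0.78 − (−0.41) = +1.19 V and the balanced reaction transfers n = 2 electrons.
For the overall reaction 2 Fe³⁺(aq) + Cd(s) → 2 Fe²⁺(aq) + Cd²⁺(aq), Q = ([Fe²⁺(aq)]^2·[Cd²⁺(aq)]) / [Fe³⁺(aq)]^2 = 0.00959, giving log Q = −2.018.
By the Nernst equation, E = +1.19 − (0.071/2)·(−2.018) = +1.262 V.

+1.262 V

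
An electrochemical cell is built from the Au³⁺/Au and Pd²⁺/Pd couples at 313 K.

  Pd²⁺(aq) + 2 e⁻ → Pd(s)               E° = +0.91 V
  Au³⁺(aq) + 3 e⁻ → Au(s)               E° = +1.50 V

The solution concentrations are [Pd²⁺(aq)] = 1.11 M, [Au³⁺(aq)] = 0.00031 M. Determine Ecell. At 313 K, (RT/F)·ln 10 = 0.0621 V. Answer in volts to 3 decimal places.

Since E°(Au³⁺/Au) > E°(Pd²⁺/Pd), Au³⁺/Au serves as the cathode.
E°cell = E°cat − E°an = +1.50 − (+0.91) = +0.59 V; n = 6.
For the overall reaction 2 Au³⁺(aq) + 3 Pd(s) → 2 Au(s) + 3 Pd²⁺(aq), Q = [Pd²⁺(aq)]^3 / [Au³⁺(aq)]^2 = 1.42×10^7, giving log Q = 7.153.
E = E° − (0.0621/n)·log Q = +0.59 − (0.0621/6)(7.153) = +0.516 V.

+0.516 V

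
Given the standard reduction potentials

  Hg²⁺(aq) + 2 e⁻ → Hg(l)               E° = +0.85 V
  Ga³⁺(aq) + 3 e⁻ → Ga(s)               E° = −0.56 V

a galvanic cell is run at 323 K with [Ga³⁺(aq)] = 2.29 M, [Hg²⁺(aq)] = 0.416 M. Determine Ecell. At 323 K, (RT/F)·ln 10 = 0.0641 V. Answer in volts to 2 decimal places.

+1.39 V

Since E°(Hg²⁺/Hg) > E°(Ga³⁺/Ga), Hg²⁺/Hg serves as the cathode.
E°cell = +0.85 − (−0.56) = +1.41 V, with n = 6 electrons transferred.
The balanced reaction is 3 Hg²⁺(aq) + 2 Ga(s) → 3 Hg(l) + 2 Ga³⁺(aq), so Q = [Ga³⁺(aq)]^2 / [Hg²⁺(aq)]^3 = 72.8 and log Q = 1.862.
E = E° − (0.0641/n)·log Q = +1.41 − (0.0641/6)(1.862) = +1.39 V.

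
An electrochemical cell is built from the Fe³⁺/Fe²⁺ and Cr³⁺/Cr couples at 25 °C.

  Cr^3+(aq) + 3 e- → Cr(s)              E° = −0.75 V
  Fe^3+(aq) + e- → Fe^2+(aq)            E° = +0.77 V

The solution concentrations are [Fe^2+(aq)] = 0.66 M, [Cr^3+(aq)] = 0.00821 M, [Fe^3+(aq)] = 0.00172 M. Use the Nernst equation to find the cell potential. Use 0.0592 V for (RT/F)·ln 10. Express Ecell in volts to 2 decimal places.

+1.41 V

Since E°(Fe³⁺/Fe²⁺) > E°(Cr³⁺/Cr), Fe³⁺/Fe²⁺ serves as the cathode.
E°cell = +0.77 − (−0.75) = +1.52 V, with n = 3 electrons transferred.
The balanced reaction is 3 Fe^3+(aq) + Cr(s) → 3 Fe^2+(aq) + Cr^3+(aq), so Q = ([Fe^2+(aq)]^3·[Cr^3+(aq)]) / [Fe^3+(aq)]^3 = 4.64×10^5 and log Q = 5.666.
By the Nernst equation, E = +1.52 − (0.0592/3)·(5.666) = +1.41 V.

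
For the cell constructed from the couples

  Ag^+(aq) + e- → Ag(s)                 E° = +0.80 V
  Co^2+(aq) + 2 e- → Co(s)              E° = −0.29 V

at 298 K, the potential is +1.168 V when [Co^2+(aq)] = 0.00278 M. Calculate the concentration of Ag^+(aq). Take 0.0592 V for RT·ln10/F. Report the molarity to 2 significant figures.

With Ag⁺/Ag at the cathode and Co²⁺/Co at the anode, E°cell = +0.80 − (−0.29) = +1.09 V (n = 2).
Since E = E° − (0.0592/n)·log Q, log Q = n(E° − E)/0.0592 = −2.635.
Balancing electrons gives 2 Ag^+(aq) + Co(s) → 2 Ag(s) + Co^2+(aq); thus Q = [Co^2+(aq)] / [Ag^+(aq)]^2.
Substituting the known concentrations and solving, log [Ag^+(aq)] = 0.040 and [Ag^+(aq)] = 1.1 M.

1.1 M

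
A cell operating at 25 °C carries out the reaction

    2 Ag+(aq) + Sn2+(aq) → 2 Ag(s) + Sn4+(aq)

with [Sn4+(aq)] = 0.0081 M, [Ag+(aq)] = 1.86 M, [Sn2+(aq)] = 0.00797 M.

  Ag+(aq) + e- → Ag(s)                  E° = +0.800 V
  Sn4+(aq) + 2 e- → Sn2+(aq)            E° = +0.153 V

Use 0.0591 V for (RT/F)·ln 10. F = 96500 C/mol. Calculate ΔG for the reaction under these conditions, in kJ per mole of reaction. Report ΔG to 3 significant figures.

−128 kJ/mol

The standard cell potential is +0.800 − (+0.153) = +0.647 V, with n = 2 electrons in the balanced equation.
The reaction quotient is [Sn4+(aq)] / ([Ag+(aq)]^2·[Sn2+(aq)]) = 0.294; by Nernst, E = +0.647 − (0.0591/2)(−0.532) = +0.6627 V.
Finally ΔG = −nFE = −(2)(96500 C/mol)(+0.6627 V) = −128 kJ/mol.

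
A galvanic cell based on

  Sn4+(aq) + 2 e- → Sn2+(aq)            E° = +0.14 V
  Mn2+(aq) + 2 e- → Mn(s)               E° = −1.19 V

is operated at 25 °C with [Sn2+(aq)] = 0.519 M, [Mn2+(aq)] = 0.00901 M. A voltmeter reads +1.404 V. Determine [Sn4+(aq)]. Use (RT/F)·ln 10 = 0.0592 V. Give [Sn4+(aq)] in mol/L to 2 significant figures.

With Sn⁴⁺/Sn²⁺ at the cathode and Mn²⁺/Mn at the anode, E°cell = +0.14 − (−1.19) = +1.33 V (n = 2).
Since E = E° − (0.0592/n)·log Q, log Q = n(E° − E)/0.0592 = −2.500.
The balanced reaction is Sn4+(aq) + Mn(s) → Sn2+(aq) + Mn2+(aq), so Q = ([Sn2+(aq)]·[Mn2+(aq)]) / [Sn4+(aq)].
Substituting the known concentrations and solving, log [Sn4+(aq)] = 0.170 and [Sn4+(aq)] = 1.5 M.

1.5 M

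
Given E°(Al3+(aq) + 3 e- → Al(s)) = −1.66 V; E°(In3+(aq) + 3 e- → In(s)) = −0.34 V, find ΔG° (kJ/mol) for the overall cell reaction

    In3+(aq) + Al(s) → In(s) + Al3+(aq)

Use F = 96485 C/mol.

−382 kJ/mol

In the reaction as written In3+(aq) is reduced, so the In³⁺/In couple is the cathode and Al³⁺/Al is the anode.
E°cell = −0.34 − (−1.66) = +1.32 V; balancing electrons gives n = 3.
ΔG° = −nFE°cell = −(3)(96485)(+1.32) J/mol = −382 kJ/mol.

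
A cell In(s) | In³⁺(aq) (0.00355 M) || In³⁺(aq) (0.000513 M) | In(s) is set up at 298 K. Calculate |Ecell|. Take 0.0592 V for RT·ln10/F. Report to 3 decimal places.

For a concentration cell E°cell = 0, since both electrodes use the same couple.
The compartment with the higher In³⁺(aq) concentration (0.00355 M) acts as the cathode; ions are reduced there and produced at the dilute (0.000513 M) anode.
With n = 3, Ecell = −(0.0592/3)·log([dilute]/[conc]) = −(0.0592/3)·log(0.000513/0.00355) = +0.017 V.

0.017 V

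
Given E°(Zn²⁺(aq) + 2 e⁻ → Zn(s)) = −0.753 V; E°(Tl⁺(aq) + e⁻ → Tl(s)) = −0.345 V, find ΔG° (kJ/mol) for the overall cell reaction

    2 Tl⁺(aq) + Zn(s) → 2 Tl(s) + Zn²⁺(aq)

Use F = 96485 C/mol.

In the reaction as written Tl⁺(aq) is reduced, so the Tl⁺/Tl couple is the cathode and Zn²⁺/Zn is the anode.
E°cell = −0.345 − (−0.753) = +0.408 V; balancing electrons gives n = 2.
ΔG° = −nFE°cell = −(2)(96485)(+0.408) J/mol = −78.7 kJ/mol.

−78.7 kJ/mol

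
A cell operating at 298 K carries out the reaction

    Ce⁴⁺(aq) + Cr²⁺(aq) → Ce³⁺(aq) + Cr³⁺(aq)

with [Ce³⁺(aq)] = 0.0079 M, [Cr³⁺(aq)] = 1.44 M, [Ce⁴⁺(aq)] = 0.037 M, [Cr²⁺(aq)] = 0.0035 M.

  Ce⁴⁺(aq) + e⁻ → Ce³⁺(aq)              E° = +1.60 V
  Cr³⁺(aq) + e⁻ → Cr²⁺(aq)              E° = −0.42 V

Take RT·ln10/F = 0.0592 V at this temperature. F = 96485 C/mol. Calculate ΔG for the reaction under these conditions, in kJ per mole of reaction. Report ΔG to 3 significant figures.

With Ce⁴⁺/Ce³⁺ reduced at the cathode, E°cell = +1.60 − (−0.42) = +2.02 V and n = 1.
Q = ([Ce³⁺(aq)]·[Cr³⁺(aq)]) / ([Ce⁴⁺(aq)]·[Cr²⁺(aq)]) = 87.8, so log Q = 1.944 and E = +2.02 − (0.0592/1)(1.944) = +1.9049 V.
ΔG = −nFE = −(1)(96485)(+1.9049) J/mol = −184 kJ/mol.

−184 kJ/mol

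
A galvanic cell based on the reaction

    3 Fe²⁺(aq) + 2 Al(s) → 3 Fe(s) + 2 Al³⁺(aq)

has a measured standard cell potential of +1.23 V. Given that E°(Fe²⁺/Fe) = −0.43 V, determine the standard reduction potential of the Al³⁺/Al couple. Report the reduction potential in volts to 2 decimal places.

In the reaction as written the Fe²⁺/Fe couple is reduced (cathode) and Al³⁺/Al is oxidized (anode), so E°cell = E°(Fe²⁺/Fe) − E°(Al³⁺/Al).
E°(Al³⁺/Al) = E°(cathode) − E°cell = −0.43 − (+1.23) = −1.66 V.

−1.66 V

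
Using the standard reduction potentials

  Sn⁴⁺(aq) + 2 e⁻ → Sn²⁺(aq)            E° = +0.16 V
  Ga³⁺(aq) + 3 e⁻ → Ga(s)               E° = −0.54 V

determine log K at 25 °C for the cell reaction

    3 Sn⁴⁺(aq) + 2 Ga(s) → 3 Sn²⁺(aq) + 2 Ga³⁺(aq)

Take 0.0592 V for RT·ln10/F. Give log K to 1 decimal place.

The Sn⁴⁺/Sn²⁺ couple is reduced (cathode); E°cell = +0.16 − (−0.54) = +0.70 V with n = 6.
At equilibrium E = 0, so log K = nE°cell / 0.0592 = (6)(+0.70) / 0.0592 = 70.9.

log K = 70.9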